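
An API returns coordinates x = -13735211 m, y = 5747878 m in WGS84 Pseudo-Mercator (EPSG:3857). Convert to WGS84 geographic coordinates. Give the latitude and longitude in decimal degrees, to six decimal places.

lat 45.797001°, lon -123.385500°

R = 6378137 m. λ = x/R = -123.38549972°.
φ = 2·arctan(exp(y/R)) − 90° = 2·arctan(2.46252) − 90° = 45.79700131°.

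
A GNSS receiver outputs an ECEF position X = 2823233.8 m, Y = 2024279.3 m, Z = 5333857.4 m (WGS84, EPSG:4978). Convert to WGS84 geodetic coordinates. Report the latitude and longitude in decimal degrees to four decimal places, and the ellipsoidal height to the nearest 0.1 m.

lat 57.0994°, lon 35.6408°, h 2306.5 m

λ = atan2(Y, X) = 35.64080019°; p = √(X²+Y²) = 3473953.9 m.
Bowring's method on WGS84 (a = 6378137 m, b = 6356752.314 m) gives φ = 57.09940003°, h = 2306.539 m.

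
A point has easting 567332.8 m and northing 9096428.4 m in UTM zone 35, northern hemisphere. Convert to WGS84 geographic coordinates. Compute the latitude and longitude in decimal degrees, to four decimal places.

Zone 35N: λ₀ = 27°, k₀ = 0.9996, false easting 500000 m.
Meridian distance M = (N − FN)/k₀ = 9100068.4 m.
Inverse transverse Mercator on WGS84 gives φ = 81.90240020°, λ = 31.28550231°.

lat 81.9024°, lon 31.2855°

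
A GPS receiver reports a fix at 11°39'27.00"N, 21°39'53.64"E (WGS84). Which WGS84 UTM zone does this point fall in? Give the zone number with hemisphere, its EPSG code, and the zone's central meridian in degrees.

UTM zone = ⌊(λ + 180)/6⌋ + 1; 21.6649° ∈ [18°, 24°) → zone 34.
Hemisphere: N (φ ≥ 0).
Central meridian λ₀ = 6×34 − 183 = 21°.
EPSG code: 32634.

Zone 34N (EPSG:32634), central meridian 21°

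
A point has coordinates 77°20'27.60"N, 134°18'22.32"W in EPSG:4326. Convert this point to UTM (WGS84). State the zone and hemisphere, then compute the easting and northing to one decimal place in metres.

Zone 8N: E 516972.6 m, N 8584926.9 m

Longitude -134.3062° lies in the 6° band [-138°, -132°), giving zone 8; latitude is north of the equator, so 8N.
Zone 8 central meridian λ₀ = 6×8 − 183 = -135°; Δλ = +0.6938°.
Transverse Mercator on WGS84 with k₀ = 0.9996 gives E = 516972.589 m, N = 8584926.870 m.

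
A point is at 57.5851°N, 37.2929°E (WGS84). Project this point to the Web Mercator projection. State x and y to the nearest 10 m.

x 4151430 m, y 7880660 m

Web Mercator is spherical with R = a = 6378137 m.
x = R·λ = 6378137 × 0.650883893 = 4151426.638 m.
y = R·ln tan(π/4 + φ/2) = 6378137 × 1.235574024 = 7880660.399 m.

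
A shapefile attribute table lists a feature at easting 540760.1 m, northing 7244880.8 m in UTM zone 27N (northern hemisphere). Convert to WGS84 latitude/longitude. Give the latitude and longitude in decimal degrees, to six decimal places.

Zone 27N: λ₀ = -21°, k₀ = 0.9996, false easting 500000 m.
Meridian distance M = (N − FN)/k₀ = 7247779.9 m.
Inverse transverse Mercator on WGS84 gives φ = 65.32430014°, λ = -20.12500076°.

lat 65.324300°, lon -20.125001°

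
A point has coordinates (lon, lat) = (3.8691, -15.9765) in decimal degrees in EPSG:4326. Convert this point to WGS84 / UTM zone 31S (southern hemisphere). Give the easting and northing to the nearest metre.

E 593000 m, N 8233470 m

Zone 31 central meridian λ₀ = 6×31 − 183 = 3°; Δλ = +0.8691°.
Transverse Mercator on WGS84 with k₀ = 0.9996 gives E = 593000.282 m, N = 8233469.908 m.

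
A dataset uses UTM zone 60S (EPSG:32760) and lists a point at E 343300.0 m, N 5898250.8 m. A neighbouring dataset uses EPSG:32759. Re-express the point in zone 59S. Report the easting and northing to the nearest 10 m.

E 876920 m, N 5891300 m

UTM 60S → geographic: φ = -37.04890040°, λ = 175.23779993°.
UTM 59S (λ₀ = 171°) forward: E = 876916.053 m, N = 5891295.923 m.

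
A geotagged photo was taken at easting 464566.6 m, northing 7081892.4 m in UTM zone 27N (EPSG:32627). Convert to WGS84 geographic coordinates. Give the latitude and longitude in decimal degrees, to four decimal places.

lat 63.8625°, lon -21.7209°

Zone 27N: λ₀ = -21°, k₀ = 0.9996, false easting 500000 m.
Meridian distance M = (N − FN)/k₀ = 7084726.3 m.
Inverse transverse Mercator on WGS84 gives φ = 63.86249976°, λ = -21.72090041°.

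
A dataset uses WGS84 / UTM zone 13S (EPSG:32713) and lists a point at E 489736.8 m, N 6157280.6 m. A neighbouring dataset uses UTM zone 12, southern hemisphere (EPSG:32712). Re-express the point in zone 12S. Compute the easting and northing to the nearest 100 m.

UTM 13S → geographic: φ = -34.72650038°, λ = -105.11209964°.
UTM 12S (λ₀ = -111°) forward: E = 1039397.354 m, N = 6141465.094 m.

E 1039400 m, N 6141500 m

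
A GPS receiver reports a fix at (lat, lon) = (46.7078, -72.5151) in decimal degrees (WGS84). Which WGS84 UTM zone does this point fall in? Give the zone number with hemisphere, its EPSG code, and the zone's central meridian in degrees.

UTM zone = ⌊(λ + 180)/6⌋ + 1; -72.5151° ∈ [-78°, -72°) → zone 18.
Hemisphere: N (φ ≥ 0).
Central meridian λ₀ = 6×18 − 183 = -75°.
EPSG code: 32618.

Zone 18N (EPSG:32618), central meridian -75°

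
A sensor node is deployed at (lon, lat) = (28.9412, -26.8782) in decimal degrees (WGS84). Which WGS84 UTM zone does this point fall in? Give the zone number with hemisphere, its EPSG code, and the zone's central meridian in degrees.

Zone 35S (EPSG:32735), central meridian 27°

UTM zone = ⌊(λ + 180)/6⌋ + 1; 28.9412° ∈ [24°, 30°) → zone 35.
Hemisphere: S (φ < 0).
Central meridian λ₀ = 6×35 − 183 = 27°.
EPSG code: 32735.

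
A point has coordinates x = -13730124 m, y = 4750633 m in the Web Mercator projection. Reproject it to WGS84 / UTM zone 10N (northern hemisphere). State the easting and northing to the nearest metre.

Web Mercator inverse (R = 6378137 m) → φ = 39.20189710°, λ = -123.33980242°.
UTM 10N forward: E = 470659.682 m, N = 4339236.702 m.

E 470660 m, N 4339237 m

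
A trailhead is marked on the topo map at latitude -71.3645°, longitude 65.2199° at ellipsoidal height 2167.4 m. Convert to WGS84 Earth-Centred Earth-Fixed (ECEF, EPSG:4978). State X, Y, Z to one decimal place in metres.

X 857116.6 m, Y 1856663.6 m, Z -6023453.9 m

WGS84: a = 6378137 m, e² = 0.006694380; N(φ) = a/√(1−e²sin²φ) = 6397392.758 m.
X = (N+h)·cosφ·cosλ = 857116.628 m; Y = (N+h)·cosφ·sinλ = 1856663.631 m; Z = (N(1−e²)+h)·sinφ = -6023453.875 m.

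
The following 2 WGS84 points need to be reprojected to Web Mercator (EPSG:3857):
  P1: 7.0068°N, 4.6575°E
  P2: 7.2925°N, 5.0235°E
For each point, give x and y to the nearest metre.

Web Mercator: x = R·λ, y = R·ln tan(π/4+φ/2), R = 6378137 m.
P1 (7.0068°, 4.6575°) → (518470.528, 781944.877) m.
P2 (7.2925°, 5.0235°) → (559213.462, 813998.121) m.

P1: x 518471 m, y 781945 m; P2: x 559213 m, y 813998 m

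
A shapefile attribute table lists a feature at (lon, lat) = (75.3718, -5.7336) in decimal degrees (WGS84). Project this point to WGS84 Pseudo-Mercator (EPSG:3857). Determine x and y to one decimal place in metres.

x 8390350.4 m, y -639329.4 m

Web Mercator is spherical with R = a = 6378137 m.
x = R·λ = 6378137 × 1.315486073 = 8390350.396 m.
y = R·ln tan(π/4 + φ/2) = 6378137 × -0.100237635 = -639329.370 m.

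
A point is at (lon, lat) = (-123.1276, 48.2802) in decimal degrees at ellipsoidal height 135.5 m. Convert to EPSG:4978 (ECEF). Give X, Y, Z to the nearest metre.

WGS84: a = 6378137 m, e² = 0.006694380; N(φ) = a/√(1−e²sin²φ) = 6390064.350 m.
X = (N+h)·cosφ·cosλ = -2324070.905 m; Y = (N+h)·cosφ·sinλ = -3561366.392 m; Z = (N(1−e²)+h)·sinφ = 4737768.398 m.

X -2324071 m, Y -3561366 m, Z 4737768 m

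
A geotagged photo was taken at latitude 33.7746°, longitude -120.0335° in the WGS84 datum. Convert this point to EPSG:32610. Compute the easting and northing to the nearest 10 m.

Zone 10 central meridian λ₀ = 6×10 − 183 = -123°; Δλ = +2.9665°.
Transverse Mercator on WGS84 with k₀ = 0.9996 gives E = 774718.529 m, N = 3741120.300 m.

E 774720 m, N 3741120 m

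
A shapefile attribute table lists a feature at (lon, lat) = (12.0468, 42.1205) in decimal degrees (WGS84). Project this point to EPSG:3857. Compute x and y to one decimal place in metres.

Web Mercator is spherical with R = a = 6378137 m.
x = R·λ = 6378137 × 0.210256324 = 1341043.642 m.
y = R·ln tan(π/4 + φ/2) = 6378137 × 0.811999944 = 5179046.885 m.

x 1341043.6 m, y 5179046.9 m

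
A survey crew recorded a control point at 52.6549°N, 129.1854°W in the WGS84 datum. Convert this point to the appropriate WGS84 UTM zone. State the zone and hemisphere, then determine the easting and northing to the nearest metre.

Longitude -129.1854° lies in the 6° band [-132°, -126°), giving zone 9; latitude is north of the equator, so 9N.
Zone 9 central meridian λ₀ = 6×9 − 183 = -129°; Δλ = -0.1854°.
Transverse Mercator on WGS84 with k₀ = 0.9996 gives E = 487458.763 m, N = 5833898.251 m.

Zone 9N: E 487459 m, N 5833898 m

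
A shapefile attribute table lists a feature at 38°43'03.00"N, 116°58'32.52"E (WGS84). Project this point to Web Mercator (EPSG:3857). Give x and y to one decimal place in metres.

Web Mercator is spherical with R = a = 6378137 m.
x = R·λ = 6378137 × 2.041611110 = 13021675.359 m.
y = R·ln tan(π/4 + φ/2) = 6378137 × 0.733958251 = 4681286.277 m.

x 13021675.4 m, y 4681286.3 m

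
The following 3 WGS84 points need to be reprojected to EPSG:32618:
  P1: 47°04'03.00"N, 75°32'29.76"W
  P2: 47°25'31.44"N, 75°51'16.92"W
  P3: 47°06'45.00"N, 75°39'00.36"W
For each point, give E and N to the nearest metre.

P1: E 458876 m, N 5212807 m; P2: E 435539 m, N 5252793 m; P3: E 450680 m, N 5217871 m

UTM zone 18N: λ₀ = -75°, k₀ = 0.9996.
P1 (47.0675°, -75.5416°) → (458876.477, 5212807.492) m.
P2 (47.4254°, -75.8547°) → (435538.682, 5252793.102) m.
P3 (47.1125°, -75.6501°) → (450679.688, 5217870.964) m.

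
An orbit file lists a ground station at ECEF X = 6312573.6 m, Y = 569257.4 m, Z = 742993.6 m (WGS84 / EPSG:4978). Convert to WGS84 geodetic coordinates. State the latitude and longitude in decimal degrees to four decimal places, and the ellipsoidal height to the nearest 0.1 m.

λ = atan2(Y, X) = 5.15290035°; p = √(X²+Y²) = 6338189.0 m.
Bowring's method on WGS84 (a = 6378137 m, b = 6356752.314 m) gives φ = 6.73059995°, h = 3743.382 m.

lat 6.7306°, lon 5.1529°, h 3743.4 m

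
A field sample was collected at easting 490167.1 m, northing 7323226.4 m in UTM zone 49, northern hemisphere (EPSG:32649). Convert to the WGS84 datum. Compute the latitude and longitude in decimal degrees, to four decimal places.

Zone 49N: λ₀ = 111°, k₀ = 0.9996, false easting 500000 m.
Meridian distance M = (N − FN)/k₀ = 7326156.9 m.
Inverse transverse Mercator on WGS84 gives φ = 66.02960038°, λ = 110.78310042°.

lat 66.0296°, lon 110.7831°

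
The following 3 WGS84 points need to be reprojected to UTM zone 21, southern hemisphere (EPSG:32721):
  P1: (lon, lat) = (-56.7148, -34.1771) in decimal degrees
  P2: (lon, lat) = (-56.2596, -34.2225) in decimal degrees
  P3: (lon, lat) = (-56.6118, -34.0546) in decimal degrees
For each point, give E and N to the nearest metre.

P1: E 526283 m, N 6218170 m; P2: E 568196 m, N 6212925 m; P3: E 535827 m, N 6231722 m

UTM zone 21S: λ₀ = -57°, k₀ = 0.9996.
P1 (-34.1771°, -56.7148°) → (526282.858, 6218170.496) m.
P2 (-34.2225°, -56.2596°) → (568196.251, 6212925.394) m.
P3 (-34.0546°, -56.6118°) → (535826.578, 6231722.091) m.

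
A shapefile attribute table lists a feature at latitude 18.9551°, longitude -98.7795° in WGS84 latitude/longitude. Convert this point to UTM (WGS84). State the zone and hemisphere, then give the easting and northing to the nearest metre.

Zone 14N: E 523214 m, N 2095874 m

Longitude -98.7795° lies in the 6° band [-102°, -96°), giving zone 14; latitude is north of the equator, so 14N.
Zone 14 central meridian λ₀ = 6×14 − 183 = -99°; Δλ = +0.2205°.
Transverse Mercator on WGS84 with k₀ = 0.9996 gives E = 523213.864 m, N = 2095873.888 m.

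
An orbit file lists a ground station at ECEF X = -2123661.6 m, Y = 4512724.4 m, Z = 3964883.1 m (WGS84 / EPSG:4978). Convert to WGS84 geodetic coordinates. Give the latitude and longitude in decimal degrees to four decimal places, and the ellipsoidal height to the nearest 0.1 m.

λ = atan2(Y, X) = 115.20140002°; p = √(X²+Y²) = 4987446.3 m.
Bowring's method on WGS84 (a = 6378137 m, b = 6356752.314 m) gives φ = 38.67129964°, h = 1583.882 m.

lat 38.6713°, lon 115.2014°, h 1583.9 m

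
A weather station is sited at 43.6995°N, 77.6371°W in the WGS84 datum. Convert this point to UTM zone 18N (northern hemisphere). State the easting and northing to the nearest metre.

Zone 18 central meridian λ₀ = 6×18 − 183 = -75°; Δλ = -2.6371°.
Transverse Mercator on WGS84 with k₀ = 0.9996 gives E = 287505.157 m, N = 4841877.566 m.

E 287505 m, N 4841878 m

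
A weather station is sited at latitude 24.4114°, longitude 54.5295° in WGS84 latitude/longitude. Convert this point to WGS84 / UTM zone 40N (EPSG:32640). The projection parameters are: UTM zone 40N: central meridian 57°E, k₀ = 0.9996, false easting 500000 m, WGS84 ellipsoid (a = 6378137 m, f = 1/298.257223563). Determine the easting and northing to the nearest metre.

E 249477 m, N 2702009 m

Zone 40 central meridian λ₀ = 6×40 − 183 = 57°; Δλ = -2.4705°.
Transverse Mercator on WGS84 with k₀ = 0.9996 gives E = 249476.589 m, N = 2702008.590 m.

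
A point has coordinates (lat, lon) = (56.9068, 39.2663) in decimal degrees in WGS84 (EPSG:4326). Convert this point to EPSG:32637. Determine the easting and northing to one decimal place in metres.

E 516217.6 m, N 6307043.0 m

Zone 37 central meridian λ₀ = 6×37 − 183 = 39°; Δλ = +0.2663°.
Transverse Mercator on WGS84 with k₀ = 0.9996 gives E = 516217.554 m, N = 6307042.984 m.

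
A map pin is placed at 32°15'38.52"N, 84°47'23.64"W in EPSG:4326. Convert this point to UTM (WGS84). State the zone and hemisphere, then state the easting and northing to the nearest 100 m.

Longitude -84.7899° lies in the 6° band [-90°, -84°), giving zone 16; latitude is north of the equator, so 16N.
Zone 16 central meridian λ₀ = 6×16 − 183 = -87°; Δλ = +2.2101°.
Transverse Mercator on WGS84 with k₀ = 0.9996 gives E = 708185.305 m, N = 3571476.783 m.

Zone 16N: E 708200 m, N 3571500 m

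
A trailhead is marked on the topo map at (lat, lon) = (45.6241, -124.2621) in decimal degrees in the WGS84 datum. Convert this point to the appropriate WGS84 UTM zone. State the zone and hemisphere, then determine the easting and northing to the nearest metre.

Zone 10N: E 401613 m, N 5053058 m

Longitude -124.2621° lies in the 6° band [-126°, -120°), giving zone 10; latitude is north of the equator, so 10N.
Zone 10 central meridian λ₀ = 6×10 − 183 = -123°; Δλ = -1.2621°.
Transverse Mercator on WGS84 with k₀ = 0.9996 gives E = 401613.173 m, N = 5053058.404 m.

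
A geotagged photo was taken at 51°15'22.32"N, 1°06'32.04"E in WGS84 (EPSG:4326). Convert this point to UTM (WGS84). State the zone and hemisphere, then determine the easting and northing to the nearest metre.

Zone 31N: E 368040 m, N 5680015 m

Longitude 1.1089° lies in the 6° band [0°, 6°), giving zone 31; latitude is north of the equator, so 31N.
Zone 31 central meridian λ₀ = 6×31 − 183 = 3°; Δλ = -1.8911°.
Transverse Mercator on WGS84 with k₀ = 0.9996 gives E = 368039.570 m, N = 5680014.731 m.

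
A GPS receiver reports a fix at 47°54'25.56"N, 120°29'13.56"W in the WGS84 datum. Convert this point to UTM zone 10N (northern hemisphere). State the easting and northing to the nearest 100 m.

Zone 10 central meridian λ₀ = 6×10 − 183 = -123°; Δλ = +2.5129°.
Transverse Mercator on WGS84 with k₀ = 0.9996 gives E = 687781.295 m, N = 5309031.512 m.

E 687800 m, N 5309000 m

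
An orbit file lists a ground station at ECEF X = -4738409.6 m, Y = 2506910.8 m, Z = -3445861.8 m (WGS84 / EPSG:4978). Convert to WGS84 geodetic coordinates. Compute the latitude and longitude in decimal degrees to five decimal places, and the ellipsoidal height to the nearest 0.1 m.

lat -32.90820°, lon 152.11840°, h 821.0 m

λ = atan2(Y, X) = 152.11839981°; p = √(X²+Y²) = 5360702.1 m.
Bowring's method on WGS84 (a = 6378137 m, b = 6356752.314 m) gives φ = -32.90820027°, h = 820.988 m.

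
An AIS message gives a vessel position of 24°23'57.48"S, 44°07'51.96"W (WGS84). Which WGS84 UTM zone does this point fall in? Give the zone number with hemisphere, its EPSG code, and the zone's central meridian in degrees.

Zone 23S (EPSG:32723), central meridian -45°

UTM zone = ⌊(λ + 180)/6⌋ + 1; -44.1311° ∈ [-48°, -42°) → zone 23.
Hemisphere: S (φ < 0).
Central meridian λ₀ = 6×23 − 183 = -45°.
EPSG code: 32723.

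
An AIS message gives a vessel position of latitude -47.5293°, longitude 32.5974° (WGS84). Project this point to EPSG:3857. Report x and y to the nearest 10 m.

Web Mercator is spherical with R = a = 6378137 m.
x = R·λ = 6378137 × 0.568931958 = 3628725.969 m.
y = R·ln tan(π/4 + φ/2) = 6378137 × -0.945244879 = -6028901.336 m.

x 3628730 m, y -6028900 m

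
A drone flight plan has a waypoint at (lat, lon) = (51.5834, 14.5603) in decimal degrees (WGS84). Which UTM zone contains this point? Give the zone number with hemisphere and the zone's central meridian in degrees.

Zone 33N, central meridian 15°

UTM zone = ⌊(λ + 180)/6⌋ + 1; 14.5603° ∈ [12°, 18°) → zone 33.
Hemisphere: N (φ ≥ 0).
Central meridian λ₀ = 6×33 − 183 = 15°.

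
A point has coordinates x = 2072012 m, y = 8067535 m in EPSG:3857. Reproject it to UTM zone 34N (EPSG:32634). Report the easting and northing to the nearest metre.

Web Mercator inverse (R = 6378137 m) → φ = 58.47389993°, λ = 18.61320048°.
UTM 34N forward: E = 360805.179 m, N = 6483944.765 m.

E 360805 m, N 6483945 m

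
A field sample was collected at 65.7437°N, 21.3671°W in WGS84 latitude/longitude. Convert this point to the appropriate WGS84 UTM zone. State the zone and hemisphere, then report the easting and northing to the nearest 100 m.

Longitude -21.3671° lies in the 6° band [-24°, -18°), giving zone 27; latitude is north of the equator, so 27N.
Zone 27 central meridian λ₀ = 6×27 − 183 = -21°; Δλ = -0.3671°.
Transverse Mercator on WGS84 with k₀ = 0.9996 gives E = 483171.624 m, N = 7291391.751 m.

Zone 27N: E 483200 m, N 7291400 m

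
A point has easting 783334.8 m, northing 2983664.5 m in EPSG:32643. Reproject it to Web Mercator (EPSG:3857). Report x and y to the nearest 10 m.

x 8666630 m, y 3116740 m

Unproject from UTM 43N (λ₀ = 75°) → φ = 26.94610003°, λ = 77.85370034°.
Web Mercator (R = 6378137 m): x = 8666634.278 m, y = 3116739.272 m.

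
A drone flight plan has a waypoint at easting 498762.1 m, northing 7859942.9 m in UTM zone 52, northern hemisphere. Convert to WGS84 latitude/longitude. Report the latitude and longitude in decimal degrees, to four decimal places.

Zone 52N: λ₀ = 129°, k₀ = 0.9996, false easting 500000 m.
Meridian distance M = (N − FN)/k₀ = 7863088.1 m.
Inverse transverse Mercator on WGS84 gives φ = 70.84350044°, λ = 128.96620011°.

lat 70.8435°, lon 128.9662°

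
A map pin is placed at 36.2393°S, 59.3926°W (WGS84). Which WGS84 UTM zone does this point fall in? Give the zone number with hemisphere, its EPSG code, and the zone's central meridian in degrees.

UTM zone = ⌊(λ + 180)/6⌋ + 1; -59.3926° ∈ [-60°, -54°) → zone 21.
Hemisphere: S (φ < 0).
Central meridian λ₀ = 6×21 − 183 = -57°.
EPSG code: 32721.

Zone 21S (EPSG:32721), central meridian -57°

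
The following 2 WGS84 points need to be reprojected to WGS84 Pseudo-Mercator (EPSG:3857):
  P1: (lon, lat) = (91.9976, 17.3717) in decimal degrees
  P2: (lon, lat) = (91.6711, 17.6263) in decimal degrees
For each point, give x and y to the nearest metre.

Web Mercator: x = R·λ, y = R·ln tan(π/4+φ/2), R = 6378137 m.
P1 (17.3717°, 91.9976°) → (10241125.986, 1964136.374) m.
P2 (17.6263°, 91.6711°) → (10204780.172, 1993853.591) m.

P1: x 10241126 m, y 1964136 m; P2: x 10204780 m, y 1993854 m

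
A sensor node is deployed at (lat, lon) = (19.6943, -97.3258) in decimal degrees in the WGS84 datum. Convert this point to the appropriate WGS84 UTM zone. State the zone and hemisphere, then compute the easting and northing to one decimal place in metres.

Zone 14N: E 675485.1 m, N 2178517.3 m

Longitude -97.3258° lies in the 6° band [-102°, -96°), giving zone 14; latitude is north of the equator, so 14N.
Zone 14 central meridian λ₀ = 6×14 − 183 = -99°; Δλ = +1.6742°.
Transverse Mercator on WGS84 with k₀ = 0.9996 gives E = 675485.101 m, N = 2178517.323 m.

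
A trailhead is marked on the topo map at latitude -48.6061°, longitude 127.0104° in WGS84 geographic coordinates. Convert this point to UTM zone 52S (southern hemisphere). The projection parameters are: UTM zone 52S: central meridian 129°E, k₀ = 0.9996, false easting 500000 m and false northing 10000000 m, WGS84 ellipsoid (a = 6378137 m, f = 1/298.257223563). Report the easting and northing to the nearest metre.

Zone 52 central meridian λ₀ = 6×52 − 183 = 129°; Δλ = -1.9896°.
Transverse Mercator on WGS84 with k₀ = 0.9996 gives E = 353335.212 m, N = 4614420.031 m.

E 353335 m, N 4614420 m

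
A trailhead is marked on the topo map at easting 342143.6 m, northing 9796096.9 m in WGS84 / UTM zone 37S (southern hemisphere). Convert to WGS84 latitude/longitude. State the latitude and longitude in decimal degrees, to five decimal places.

Zone 37S: λ₀ = 39°, k₀ = 0.9996, false easting 500000 m, false northing 10000000 m.
Meridian distance M = (N − FN)/k₀ = -203984.7 m.
Inverse transverse Mercator on WGS84 gives φ = -1.84419960°, λ = 37.58079995°.

lat -1.84420°, lon 37.58080°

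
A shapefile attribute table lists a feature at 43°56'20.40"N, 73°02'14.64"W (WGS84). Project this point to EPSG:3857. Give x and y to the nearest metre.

x -8130486 m, y 5456007 m

Web Mercator is spherical with R = a = 6378137 m.
x = R·λ = 6378137 × -1.274743107 = -8130486.177 m.
y = R·ln tan(π/4 + φ/2) = 6378137 × 0.855423322 = 5456007.140 m.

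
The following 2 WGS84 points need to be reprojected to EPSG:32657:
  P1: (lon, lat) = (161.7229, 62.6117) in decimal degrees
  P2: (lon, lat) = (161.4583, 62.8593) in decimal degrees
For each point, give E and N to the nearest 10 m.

UTM zone 57N: λ₀ = 159°, k₀ = 0.9996.
P1 (62.6117°, 161.7229°) → (639720.208, 6945275.818) m.
P2 (62.8593°, 161.4583°) → (625095.679, 6972301.653) m.

P1: E 639720 m, N 6945280 m; P2: E 625100 m, N 6972300 m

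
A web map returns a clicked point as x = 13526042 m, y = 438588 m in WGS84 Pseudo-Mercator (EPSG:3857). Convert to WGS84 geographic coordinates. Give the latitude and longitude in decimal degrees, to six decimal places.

R = 6378137 m. λ = x/R = 121.50650262°.
φ = 2·arctan(exp(y/R)) − 90° = 2·arctan(1.07118) − 90° = 3.93680171°.

lat 3.936802°, lon 121.506503°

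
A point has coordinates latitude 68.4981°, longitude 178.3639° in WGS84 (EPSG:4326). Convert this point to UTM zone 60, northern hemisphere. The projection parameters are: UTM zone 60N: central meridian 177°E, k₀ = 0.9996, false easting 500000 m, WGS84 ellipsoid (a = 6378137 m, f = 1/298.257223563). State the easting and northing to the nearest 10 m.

E 555790 m, N 7599020 m

Zone 60 central meridian λ₀ = 6×60 − 183 = 177°; Δλ = +1.3639°.
Transverse Mercator on WGS84 with k₀ = 0.9996 gives E = 555785.845 m, N = 7599017.504 m.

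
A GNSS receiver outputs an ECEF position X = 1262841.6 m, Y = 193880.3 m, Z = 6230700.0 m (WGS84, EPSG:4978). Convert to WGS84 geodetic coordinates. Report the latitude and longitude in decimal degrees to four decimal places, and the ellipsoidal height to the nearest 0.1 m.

λ = atan2(Y, X) = 8.72829882°; p = √(X²+Y²) = 1277637.9 m.
Bowring's method on WGS84 (a = 6378137 m, b = 6356752.314 m) gives φ = 78.48730036°, h = 2733.357 m.

lat 78.4873°, lon 8.7283°, h 2733.4 m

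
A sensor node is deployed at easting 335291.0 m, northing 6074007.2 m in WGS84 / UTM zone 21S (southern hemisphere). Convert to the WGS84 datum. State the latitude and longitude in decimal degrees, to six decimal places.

Zone 21S: λ₀ = -57°, k₀ = 0.9996, false easting 500000 m, false northing 10000000 m.
Meridian distance M = (N − FN)/k₀ = -3927563.8 m.
Inverse transverse Mercator on WGS84 gives φ = -35.46380040°, λ = -58.81519973°.

lat -35.463800°, lon -58.815200°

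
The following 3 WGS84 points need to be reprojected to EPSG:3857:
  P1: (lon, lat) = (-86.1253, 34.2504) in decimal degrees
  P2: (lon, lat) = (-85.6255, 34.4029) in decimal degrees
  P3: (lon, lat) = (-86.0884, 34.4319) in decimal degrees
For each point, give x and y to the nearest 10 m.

Web Mercator: x = R·λ, y = R·ln tan(π/4+φ/2), R = 6378137 m.
P1 (34.2504°, -86.1253°) → (-9587424.540, 4062474.390) m.
P2 (34.4029°, -85.6255°) → (-9531787.059, 4083030.808) m.
P3 (34.4319°, -86.0884°) → (-9583316.851, 4086944.132) m.

P1: x -9587420 m, y 4062470 m; P2: x -9531790 m, y 4083030 m; P3: x -9583320 m, y 4086940 m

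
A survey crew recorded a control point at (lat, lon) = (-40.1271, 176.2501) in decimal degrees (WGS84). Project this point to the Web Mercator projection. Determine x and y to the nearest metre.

x 19620071 m, y -4884429 m

Web Mercator is spherical with R = a = 6378137 m.
x = R·λ = 6378137 × 3.076144552 = 19620071.384 m.
y = R·ln tan(π/4 + φ/2) = 6378137 × -0.765808155 = -4884429.331 m.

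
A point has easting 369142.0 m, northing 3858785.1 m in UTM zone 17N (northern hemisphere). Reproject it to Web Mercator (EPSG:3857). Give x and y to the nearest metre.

x -9176244 m, y 4145279 m

Unproject from UTM 17N (λ₀ = -81°) → φ = 34.86300036°, λ = -82.43160014°.
Web Mercator (R = 6378137 m): x = -9176243.753 m, y = 4145278.990 m.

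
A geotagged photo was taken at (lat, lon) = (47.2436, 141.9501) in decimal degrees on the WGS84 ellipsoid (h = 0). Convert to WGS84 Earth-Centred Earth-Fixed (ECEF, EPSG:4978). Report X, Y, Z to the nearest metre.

WGS84: a = 6378137 m, e² = 0.006694380; N(φ) = a/√(1−e²sin²φ) = 6389677.794 m.
X = (N+h)·cosφ·cosλ = -3415939.039 m; Y = (N+h)·cosφ·sinλ = 2673618.309 m; Z = (N(1−e²)+h)·sinφ = 4660192.369 m.

X -3415939 m, Y 2673618 m, Z 4660192 m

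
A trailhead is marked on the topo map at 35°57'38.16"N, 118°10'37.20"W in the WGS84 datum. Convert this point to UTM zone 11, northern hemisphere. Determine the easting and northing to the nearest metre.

Zone 11 central meridian λ₀ = 6×11 − 183 = -117°; Δλ = -1.1770°.
Transverse Mercator on WGS84 with k₀ = 0.9996 gives E = 393864.709 m, N = 3980218.648 m.

E 393865 m, N 3980219 m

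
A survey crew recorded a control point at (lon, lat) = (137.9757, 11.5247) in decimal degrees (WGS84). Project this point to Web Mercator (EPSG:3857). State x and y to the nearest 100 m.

Web Mercator is spherical with R = a = 6378137 m.
x = R·λ = 6378137 × 2.408130253 = 15359384.666 m.
y = R·ln tan(π/4 + φ/2) = 6378137 × 0.202514186 = 1291663.225 m.

x 15359400 m, y 1291700 m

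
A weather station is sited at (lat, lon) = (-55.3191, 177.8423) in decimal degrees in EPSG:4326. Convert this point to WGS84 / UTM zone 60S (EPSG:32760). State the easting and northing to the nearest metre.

Zone 60 central meridian λ₀ = 6×60 − 183 = 177°; Δλ = +0.8423°.
Transverse Mercator on WGS84 with k₀ = 0.9996 gives E = 553451.563 m, N = 3869375.415 m.

E 553452 m, N 3869375 m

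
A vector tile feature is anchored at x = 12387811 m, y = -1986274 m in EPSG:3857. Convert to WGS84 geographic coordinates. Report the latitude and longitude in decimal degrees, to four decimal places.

lat -17.5614°, lon 111.2816°

R = 6378137 m. λ = x/R = 111.28159958°.
φ = 2·arctan(exp(y/R)) − 90° = 2·arctan(0.73241) − 90° = -17.56139635°.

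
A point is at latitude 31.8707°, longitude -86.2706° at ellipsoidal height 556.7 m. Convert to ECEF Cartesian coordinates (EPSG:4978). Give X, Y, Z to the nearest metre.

WGS84: a = 6378137 m, e² = 0.006694380; N(φ) = a/√(1−e²sin²φ) = 6384097.151 m.
X = (N+h)·cosφ·cosλ = 352677.983 m; Y = (N+h)·cosφ·sinλ = -5410632.980 m; Z = (N(1−e²)+h)·sinφ = 3348557.906 m.

X 352678 m, Y -5410633 m, Z 3348558 m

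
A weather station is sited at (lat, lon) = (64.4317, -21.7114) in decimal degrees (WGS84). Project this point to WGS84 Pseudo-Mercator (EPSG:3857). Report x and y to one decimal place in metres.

Web Mercator is spherical with R = a = 6378137 m.
x = R·λ = 6378137 × -0.378935415 = -2416901.992 m.
y = R·ln tan(π/4 + φ/2) = 6378137 × 1.483230329 = 9460246.239 m.

x -2416902.0 m, y 9460246.2 m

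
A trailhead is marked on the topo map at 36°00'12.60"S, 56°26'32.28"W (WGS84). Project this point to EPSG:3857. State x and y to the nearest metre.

Web Mercator is spherical with R = a = 6378137 m.
x = R·λ = 6378137 × -0.985103972 = -6283128.095 m.
y = R·ln tan(π/4 + φ/2) = 6378137 × -0.674350986 = -4301102.977 m.

x -6283128 m, y -4301103 m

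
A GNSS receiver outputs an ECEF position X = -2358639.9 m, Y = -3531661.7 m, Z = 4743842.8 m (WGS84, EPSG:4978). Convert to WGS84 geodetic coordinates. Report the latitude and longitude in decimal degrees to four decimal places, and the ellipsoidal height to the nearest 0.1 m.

lat 48.3551°, lon -123.7372°, h 852.5 m

λ = atan2(Y, X) = -123.73720064°; p = √(X²+Y²) = 4246859.6 m.
Bowring's method on WGS84 (a = 6378137 m, b = 6356752.314 m) gives φ = 48.35509971°, h = 852.466 m.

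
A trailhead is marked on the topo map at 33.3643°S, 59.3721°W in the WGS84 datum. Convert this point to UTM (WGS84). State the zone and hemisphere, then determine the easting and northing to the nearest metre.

Longitude -59.3721° lies in the 6° band [-60°, -54°), giving zone 21; latitude is south of the equator, so 21S.
Zone 21 central meridian λ₀ = 6×21 − 183 = -57°; Δλ = -2.3721°.
Transverse Mercator on WGS84 with k₀ = 0.9996 gives E = 279298.328 m, N = 6305812.107 m.

Zone 21S: E 279298 m, N 6305812 m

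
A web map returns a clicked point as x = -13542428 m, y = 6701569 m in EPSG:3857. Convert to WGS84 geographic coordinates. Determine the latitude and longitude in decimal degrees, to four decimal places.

lat 51.4516°, lon -121.6537°

R = 6378137 m. λ = x/R = -121.65370056°.
φ = 2·arctan(exp(y/R)) − 90° = 2·arctan(2.85968) − 90° = 51.45160181°.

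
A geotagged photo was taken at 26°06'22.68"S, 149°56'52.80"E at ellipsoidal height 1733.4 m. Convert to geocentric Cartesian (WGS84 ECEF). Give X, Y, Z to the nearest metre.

WGS84: a = 6378137 m, e² = 0.006694380; N(φ) = a/√(1−e²sin²φ) = 6382274.870 m.
X = (N+h)·cosφ·cosλ = -4962066.099 m; Y = (N+h)·cosφ·sinλ = 2870857.919 m; Z = (N(1−e²)+h)·sinφ = -2790404.876 m.

X -4962066 m, Y 2870858 m, Z -2790405 m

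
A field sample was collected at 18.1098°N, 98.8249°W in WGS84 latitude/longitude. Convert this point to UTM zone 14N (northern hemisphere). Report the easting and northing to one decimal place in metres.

E 518525.1 m, N 2002342.3 m

Zone 14 central meridian λ₀ = 6×14 − 183 = -99°; Δλ = +0.1751°.
Transverse Mercator on WGS84 with k₀ = 0.9996 gives E = 518525.062 m, N = 2002342.255 m.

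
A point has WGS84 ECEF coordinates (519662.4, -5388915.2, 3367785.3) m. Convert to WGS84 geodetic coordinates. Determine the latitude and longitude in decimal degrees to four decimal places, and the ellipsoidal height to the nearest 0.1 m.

lat 32.0569°, lon -84.4919°, h 3777.1 m

λ = atan2(Y, X) = -84.49190031°; p = √(X²+Y²) = 5413913.2 m.
Bowring's method on WGS84 (a = 6378137 m, b = 6356752.314 m) gives φ = 32.05690043°, h = 3777.099 m.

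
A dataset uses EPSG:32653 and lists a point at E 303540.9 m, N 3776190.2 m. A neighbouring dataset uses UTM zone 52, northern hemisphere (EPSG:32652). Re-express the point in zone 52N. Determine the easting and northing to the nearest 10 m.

UTM 53N → geographic: φ = 34.10810002°, λ = 132.87009969°.
UTM 52N (λ₀ = 129°) forward: E = 857043.452 m, N = 3780909.994 m.

E 857040 m, N 3780910 m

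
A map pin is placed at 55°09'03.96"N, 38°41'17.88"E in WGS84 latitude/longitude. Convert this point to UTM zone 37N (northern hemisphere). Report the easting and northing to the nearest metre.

Zone 37 central meridian λ₀ = 6×37 − 183 = 39°; Δλ = -0.3117°.
Transverse Mercator on WGS84 with k₀ = 0.9996 gives E = 480136.043 m, N = 6111650.230 m.

E 480136 m, N 6111650 m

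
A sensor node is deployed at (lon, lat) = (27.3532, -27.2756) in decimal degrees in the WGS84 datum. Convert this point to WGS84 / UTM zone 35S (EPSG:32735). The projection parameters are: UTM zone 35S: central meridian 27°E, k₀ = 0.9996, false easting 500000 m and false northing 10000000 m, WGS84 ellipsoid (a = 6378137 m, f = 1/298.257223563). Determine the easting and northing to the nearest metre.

Zone 35 central meridian λ₀ = 6×35 − 183 = 27°; Δλ = +0.3532°.
Transverse Mercator on WGS84 with k₀ = 0.9996 gives E = 534957.101 m, N = 6982989.546 m.

E 534957 m, N 6982990 m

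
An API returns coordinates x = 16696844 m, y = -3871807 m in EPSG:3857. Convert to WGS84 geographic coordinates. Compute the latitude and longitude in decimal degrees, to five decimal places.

lat -32.82280°, lon 149.99030°

R = 6378137 m. λ = x/R = 149.99030162°.
φ = 2·arctan(exp(y/R)) − 90° = 2·arctan(0.54496) − 90° = -32.82279866°.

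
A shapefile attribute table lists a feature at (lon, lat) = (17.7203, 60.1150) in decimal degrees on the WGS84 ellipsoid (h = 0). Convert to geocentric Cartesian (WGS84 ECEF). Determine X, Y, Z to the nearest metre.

WGS84: a = 6378137 m, e² = 0.006694380; N(φ) = a/√(1−e²sin²φ) = 6394246.521 m.
X = (N+h)·cosφ·cosλ = 3034838.183 m; Y = (N+h)·cosφ·sinλ = 969725.308 m; Z = (N(1−e²)+h)·sinφ = 5506872.257 m.

X 3034838 m, Y 969725 m, Z 5506872 m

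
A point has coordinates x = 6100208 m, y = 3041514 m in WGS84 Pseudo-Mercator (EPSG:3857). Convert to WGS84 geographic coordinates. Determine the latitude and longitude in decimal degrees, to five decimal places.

R = 6378137 m. λ = x/R = 54.79910083°.
φ = 2·arctan(exp(y/R)) − 90° = 2·arctan(1.61102) − 90° = 26.34210354°.

lat 26.34210°, lon 54.79910°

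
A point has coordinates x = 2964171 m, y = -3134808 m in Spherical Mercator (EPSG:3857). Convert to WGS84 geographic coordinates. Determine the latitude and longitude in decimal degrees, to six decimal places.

R = 6378137 m. λ = x/R = 26.62760114°.
φ = 2·arctan(exp(y/R)) − 90° = 2·arctan(0.61171) − 90° = -27.09069926°.

lat -27.090699°, lon 26.627601°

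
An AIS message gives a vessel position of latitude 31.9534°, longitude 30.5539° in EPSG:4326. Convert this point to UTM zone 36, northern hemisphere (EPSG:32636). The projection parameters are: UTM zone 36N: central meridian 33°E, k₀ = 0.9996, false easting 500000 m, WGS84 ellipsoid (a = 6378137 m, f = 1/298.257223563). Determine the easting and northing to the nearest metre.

E 268805 m, N 3537883 m

Zone 36 central meridian λ₀ = 6×36 − 183 = 33°; Δλ = -2.4461°.
Transverse Mercator on WGS84 with k₀ = 0.9996 gives E = 268804.877 m, N = 3537883.258 m.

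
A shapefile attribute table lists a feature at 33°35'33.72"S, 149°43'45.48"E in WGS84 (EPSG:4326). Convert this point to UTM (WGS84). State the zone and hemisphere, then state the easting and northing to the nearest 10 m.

Longitude 149.7293° lies in the 6° band [144°, 150°), giving zone 55; latitude is south of the equator, so 55S.
Zone 55 central meridian λ₀ = 6×55 − 183 = 147°; Δλ = +2.7293°.
Transverse Mercator on WGS84 with k₀ = 0.9996 gives E = 753278.939 m, N = 6279663.925 m.

Zone 55S: E 753280 m, N 6279660 m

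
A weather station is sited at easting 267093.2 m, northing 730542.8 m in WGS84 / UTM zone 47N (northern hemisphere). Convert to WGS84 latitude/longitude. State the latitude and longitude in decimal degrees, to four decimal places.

lat 6.6047°, lon 96.8935°

Zone 47N: λ₀ = 99°, k₀ = 0.9996, false easting 500000 m.
Meridian distance M = (N − FN)/k₀ = 730835.1 m.
Inverse transverse Mercator on WGS84 gives φ = 6.60470004°, λ = 96.89350011°.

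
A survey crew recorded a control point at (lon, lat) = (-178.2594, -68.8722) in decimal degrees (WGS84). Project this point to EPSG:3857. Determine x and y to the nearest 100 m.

x -19843700 m, y -10711200 m

Web Mercator is spherical with R = a = 6378137 m.
x = R·λ = 6378137 × -3.111213453 = -19843745.637 m.
y = R·ln tan(π/4 + φ/2) = 6378137 × -1.679362329 = -10711203.005 m.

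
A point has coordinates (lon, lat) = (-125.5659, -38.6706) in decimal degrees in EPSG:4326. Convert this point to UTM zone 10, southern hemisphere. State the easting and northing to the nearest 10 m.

Zone 10 central meridian λ₀ = 6×10 − 183 = -123°; Δλ = -2.5659°.
Transverse Mercator on WGS84 with k₀ = 0.9996 gives E = 276771.190 m, N = 5716651.831 m.

E 276770 m, N 5716650 m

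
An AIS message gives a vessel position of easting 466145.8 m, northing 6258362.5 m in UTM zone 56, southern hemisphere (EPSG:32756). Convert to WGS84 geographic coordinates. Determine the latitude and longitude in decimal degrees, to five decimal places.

Zone 56S: λ₀ = 153°, k₀ = 0.9996, false easting 500000 m, false northing 10000000 m.
Meridian distance M = (N − FN)/k₀ = -3743134.8 m.
Inverse transverse Mercator on WGS84 gives φ = -33.81440027°, λ = 152.63420018°.

lat -33.81440°, lon 152.63420°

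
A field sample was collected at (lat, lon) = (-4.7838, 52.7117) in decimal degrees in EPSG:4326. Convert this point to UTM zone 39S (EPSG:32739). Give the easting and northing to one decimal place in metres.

E 689838.3 m, N 9470997.5 m

Zone 39 central meridian λ₀ = 6×39 − 183 = 51°; Δλ = +1.7117°.
Transverse Mercator on WGS84 with k₀ = 0.9996 gives E = 689838.304 m, N = 9470997.506 m.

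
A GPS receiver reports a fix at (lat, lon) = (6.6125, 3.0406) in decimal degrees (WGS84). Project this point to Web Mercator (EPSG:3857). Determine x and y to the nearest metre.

Web Mercator is spherical with R = a = 6378137 m.
x = R·λ = 6378137 × 0.053068481 = 338478.044 m.
y = R·ln tan(π/4 + φ/2) = 6378137 × 0.115666952 = 737739.669 m.

x 338478 m, y 737740 m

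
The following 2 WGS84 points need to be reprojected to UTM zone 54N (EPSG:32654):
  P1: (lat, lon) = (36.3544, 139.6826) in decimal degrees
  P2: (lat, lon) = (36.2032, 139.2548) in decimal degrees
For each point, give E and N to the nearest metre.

UTM zone 54N: λ₀ = 141°, k₀ = 0.9996.
P1 (36.3544°, 139.6826°) → (381796.266, 4024063.384) m.
P2 (36.2032°, 139.2548°) → (343106.374, 4007898.270) m.

P1: E 381796 m, N 4024063 m; P2: E 343106 m, N 4007898 m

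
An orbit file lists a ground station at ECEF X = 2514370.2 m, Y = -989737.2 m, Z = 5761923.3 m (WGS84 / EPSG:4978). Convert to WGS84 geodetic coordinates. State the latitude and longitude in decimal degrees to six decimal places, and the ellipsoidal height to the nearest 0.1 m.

lat 65.022500°, lon -21.486199°, h 3479.1 m

λ = atan2(Y, X) = -21.48619882°; p = √(X²+Y²) = 2702154.2 m.
Bowring's method on WGS84 (a = 6378137 m, b = 6356752.314 m) gives φ = 65.02249987°, h = 3479.126 m.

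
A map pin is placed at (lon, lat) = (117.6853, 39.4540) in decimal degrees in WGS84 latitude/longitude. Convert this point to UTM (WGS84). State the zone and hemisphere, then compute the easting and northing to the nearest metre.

Longitude 117.6853° lies in the 6° band [114°, 120°), giving zone 50; latitude is north of the equator, so 50N.
Zone 50 central meridian λ₀ = 6×50 − 183 = 117°; Δλ = +0.6853°.
Transverse Mercator on WGS84 with k₀ = 0.9996 gives E = 558960.512 m, N = 4367383.491 m.

Zone 50N: E 558961 m, N 4367383 m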